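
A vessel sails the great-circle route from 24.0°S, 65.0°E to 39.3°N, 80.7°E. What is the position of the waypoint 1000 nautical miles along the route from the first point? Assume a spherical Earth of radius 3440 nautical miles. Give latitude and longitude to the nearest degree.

Write both endpoints as unit vectors p₁, p₂ with components (cos φ cos λ, cos φ sin λ, sin φ).
The central angle between the endpoints is δ = arccos(p₁·p₂) ≈ 1.134 rad (65.0°). The total great-circle distance is δ·R ≈ 1.134 × 3440 ≈ 3901 nmi, so the target fraction is f = 1000/3901 ≈ 0.256.
Interpolate at f ≈ 0.256 with slerp weights a = sin((1−f)δ)/sin δ ≈ 0.824, b = sin(fδ)/sin δ ≈ 0.316.
p = a·p₁ + b·p₂ ≈ (0.358, 0.924, -0.135); φ = arcsin(p_z) ≈ -7.75°, λ = atan2(p_y, p_x) ≈ 68.83°.

≈ 8°S, 69°E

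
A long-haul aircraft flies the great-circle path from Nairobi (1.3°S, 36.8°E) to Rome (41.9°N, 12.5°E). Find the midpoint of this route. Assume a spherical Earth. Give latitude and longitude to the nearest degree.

≈ 21°N, 26°E

Write both endpoints as unit vectors p₁, p₂ with components (cos φ cos λ, cos φ sin λ, sin φ).
The central angle between the endpoints is δ = arccos(p₁·p₂) ≈ 0.846 rad (48.5°).
Interpolate at f = 1/2 with slerp weights a = sin((1−f)δ)/sin δ ≈ 0.548, b = sin(fδ)/sin δ ≈ 0.548.
p = a·p₁ + b·p₂ ≈ (0.837, 0.417, 0.354); φ = arcsin(p_z) ≈ 20.72°, λ = atan2(p_y, p_x) ≈ 26.46°.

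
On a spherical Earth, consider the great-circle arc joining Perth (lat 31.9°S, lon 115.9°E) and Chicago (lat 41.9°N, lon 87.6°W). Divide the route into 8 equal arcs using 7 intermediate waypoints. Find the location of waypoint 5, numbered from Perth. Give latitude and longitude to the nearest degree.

≈ lat 34°N, lon 165°W

Write both endpoints as unit vectors p₁, p₂ with components (cos φ cos λ, cos φ sin λ, sin φ).
The central angle between the endpoints is δ = arccos(p₁·p₂) ≈ 2.772 rad (158.8°).
Interpolate at f = 5/8 with slerp weights a = sin((1−f)δ)/sin δ ≈ 2.385, b = sin(fδ)/sin δ ≈ 2.731.
p = a·p₁ + b·p₂ ≈ (-0.799, -0.209, 0.563); φ = arcsin(p_z) ≈ 34.28°, λ = atan2(p_y, p_x) ≈ -165.34°.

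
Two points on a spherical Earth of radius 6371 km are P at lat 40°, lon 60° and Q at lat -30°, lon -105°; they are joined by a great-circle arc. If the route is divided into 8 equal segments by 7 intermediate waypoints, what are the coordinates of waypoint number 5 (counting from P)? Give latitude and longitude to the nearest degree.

Convert each endpoint to a unit vector on the sphere (x = cos φ cos λ, y = cos φ sin λ, z = sin φ).
The central angle between the endpoints is δ = arccos(p₁·p₂) ≈ 2.866 rad (164.2°).
Interpolate at f = 5/8 with slerp weights a = sin((1−f)δ)/sin δ ≈ 3.229, b = sin(fδ)/sin δ ≈ 3.583.
p = a·p₁ + b·p₂ ≈ (0.434, -0.855, 0.284); φ = arcsin(p_z) ≈ 16.51°, λ = atan2(p_y, p_x) ≈ -63.11°.

≈ lat 17°, lon -63°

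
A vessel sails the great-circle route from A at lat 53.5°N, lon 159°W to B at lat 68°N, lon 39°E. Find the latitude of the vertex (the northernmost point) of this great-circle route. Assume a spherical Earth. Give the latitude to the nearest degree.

The great circle lies in the plane with unit normal n̂ = (p₁ × p₂)/|p₁ × p₂|.
Here n̂_z ≈ -0.081; the vertex latitude is φ_max = arccos|n̂_z| ≈ 85.3°.

≈ 85°N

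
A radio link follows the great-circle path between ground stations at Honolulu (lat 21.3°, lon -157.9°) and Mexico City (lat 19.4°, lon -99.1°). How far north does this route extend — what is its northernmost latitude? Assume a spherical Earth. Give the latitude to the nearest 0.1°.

≈ 23.2°

The great circle lies in the plane with unit normal n̂ = (p₁ × p₂)/|p₁ × p₂|.
Here n̂_z ≈ +0.919; the vertex latitude is φ_max = arccos|n̂_z| ≈ 23.2°.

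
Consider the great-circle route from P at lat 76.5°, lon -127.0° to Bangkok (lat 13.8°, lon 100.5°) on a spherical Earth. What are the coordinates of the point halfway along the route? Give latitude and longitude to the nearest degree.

The haversine formula gives a central angle δ ≈ 1.492 rad (85.5°) between the endpoints.
Interpolate at f = 1/2 with slerp weights a = sin((1−f)δ)/sin δ ≈ 0.681, b = sin(fδ)/sin δ ≈ 0.681.
p = a·p₁ + b·p₂ ≈ (-0.216, 0.523, 0.824); φ = arcsin(p_z) ≈ 55.53°, λ = atan2(p_y, p_x) ≈ 112.45°.

≈ lat 56°, lon 112°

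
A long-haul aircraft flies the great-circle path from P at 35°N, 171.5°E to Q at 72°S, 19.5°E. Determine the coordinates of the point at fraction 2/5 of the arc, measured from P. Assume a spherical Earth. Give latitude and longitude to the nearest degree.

≈ 20°S, 160°E

Write both endpoints as unit vectors p₁, p₂ with components (cos φ cos λ, cos φ sin λ, sin φ).
The central angle between the endpoints is δ = arccos(p₁·p₂) ≈ 2.448 rad (140.3°).
Interpolate at f = 2/5 with slerp weights a = sin((1−f)δ)/sin δ ≈ 1.556, b = sin(fδ)/sin δ ≈ 1.299.
p = a·p₁ + b·p₂ ≈ (-0.883, 0.322, -0.342); φ = arcsin(p_z) ≈ -20.02°, λ = atan2(p_y, p_x) ≈ 159.93°.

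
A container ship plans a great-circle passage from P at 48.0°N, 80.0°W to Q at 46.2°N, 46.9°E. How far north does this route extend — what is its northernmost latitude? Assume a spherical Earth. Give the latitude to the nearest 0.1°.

The great circle lies in the plane with unit normal n̂ = (p₁ × p₂)/|p₁ × p₂|.
Here n̂_z ≈ +0.383; the vertex latitude is φ_max = arccos|n̂_z| ≈ 67.5°.
Check via Clairaut: cos φ_max = |cos φ₁| · sin C = cos(48.0°)·sin(35.0°) ≈ 0.383, again giving ≈ 67.5°.

≈ 67.5°N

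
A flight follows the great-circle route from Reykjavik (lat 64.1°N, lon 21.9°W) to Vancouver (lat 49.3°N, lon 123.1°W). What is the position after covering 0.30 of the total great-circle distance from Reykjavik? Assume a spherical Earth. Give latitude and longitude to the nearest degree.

≈ lat 69°N, lon 59°W

Convert each endpoint to a unit vector on the sphere (x = cos φ cos λ, y = cos φ sin λ, z = sin φ).
The central angle between the endpoints is δ = arccos(p₁·p₂) ≈ 0.894 rad (51.2°).
Interpolate at f = 0.30 with slerp weights a = sin((1−f)δ)/sin δ ≈ 0.751, b = sin(fδ)/sin δ ≈ 0.340.
p = a·p₁ + b·p₂ ≈ (0.183, -0.308, 0.934); φ = arcsin(p_z) ≈ 68.99°, λ = atan2(p_y, p_x) ≈ -59.23°.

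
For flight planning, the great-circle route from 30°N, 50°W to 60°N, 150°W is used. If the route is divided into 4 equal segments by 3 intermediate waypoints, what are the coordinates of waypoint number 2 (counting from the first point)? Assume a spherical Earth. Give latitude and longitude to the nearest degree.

Convert each endpoint to a unit vector on the sphere (x = cos φ cos λ, y = cos φ sin λ, z = sin φ).
The central angle between the endpoints is δ = arccos(p₁·p₂) ≈ 1.205 rad (69.0°).
Interpolate at f = 2/4 with slerp weights a = sin((1−f)δ)/sin δ ≈ 0.607, b = sin(fδ)/sin δ ≈ 0.607.
p = a·p₁ + b·p₂ ≈ (0.075, -0.554, 0.829); φ = arcsin(p_z) ≈ 55.99°, λ = atan2(p_y, p_x) ≈ -82.29°.

≈ 56°N, 82°W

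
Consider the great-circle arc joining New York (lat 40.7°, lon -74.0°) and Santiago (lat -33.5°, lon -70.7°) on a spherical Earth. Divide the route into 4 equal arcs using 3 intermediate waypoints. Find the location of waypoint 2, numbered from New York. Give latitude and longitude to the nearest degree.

Convert each endpoint to a unit vector on the sphere (x = cos φ cos λ, y = cos φ sin λ, z = sin φ).
The central angle between the endpoints is δ = arccos(p₁·p₂) ≈ 1.296 rad (74.3°).
Interpolate at f = 2/4 with slerp weights a = sin((1−f)δ)/sin δ ≈ 0.627, b = sin(fδ)/sin δ ≈ 0.627.
p = a·p₁ + b·p₂ ≈ (0.304, -0.951, 0.063); φ = arcsin(p_z) ≈ 3.60°, λ = atan2(p_y, p_x) ≈ -72.27°.

≈ lat 4°, lon -72°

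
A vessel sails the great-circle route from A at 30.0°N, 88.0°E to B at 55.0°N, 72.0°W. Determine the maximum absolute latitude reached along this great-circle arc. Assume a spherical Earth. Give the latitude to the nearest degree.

The great circle lies in the plane with unit normal n̂ = (p₁ × p₂)/|p₁ × p₂|.
Here n̂_z ≈ -0.170; the vertex latitude is φ_max = arccos|n̂_z| ≈ 80.2°.

≈ 80°N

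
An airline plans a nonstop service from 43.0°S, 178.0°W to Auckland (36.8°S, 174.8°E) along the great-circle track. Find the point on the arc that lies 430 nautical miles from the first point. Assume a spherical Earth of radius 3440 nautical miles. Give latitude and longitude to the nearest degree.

≈ 38°S, 176°E

Convert each endpoint to a unit vector on the sphere (x = cos φ cos λ, y = cos φ sin λ, z = sin φ).
The central angle between the endpoints is δ = arccos(p₁·p₂) ≈ 0.145 rad (8.3°). The total great-circle distance is δ·R ≈ 0.145 × 3440 ≈ 498 nmi, so the target fraction is f = 430/498 ≈ 0.863.
Interpolate at f ≈ 0.863 with slerp weights a = sin((1−f)δ)/sin δ ≈ 0.137, b = sin(fδ)/sin δ ≈ 0.864.
p = a·p₁ + b·p₂ ≈ (-0.789, 0.059, -0.611); φ = arcsin(p_z) ≈ -37.67°, λ = atan2(p_y, p_x) ≈ 175.71°.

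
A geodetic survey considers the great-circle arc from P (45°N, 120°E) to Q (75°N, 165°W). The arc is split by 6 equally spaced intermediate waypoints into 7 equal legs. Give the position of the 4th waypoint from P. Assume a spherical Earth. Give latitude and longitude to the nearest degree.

Write both endpoints as unit vectors p₁, p₂ with components (cos φ cos λ, cos φ sin λ, sin φ).
The central angle between the endpoints is δ = arccos(p₁·p₂) ≈ 0.752 rad (43.1°).
Interpolate at f = 4/7 with slerp weights a = sin((1−f)δ)/sin δ ≈ 0.464, b = sin(fδ)/sin δ ≈ 0.610.
p = a·p₁ + b·p₂ ≈ (-0.316, 0.243, 0.917); φ = arcsin(p_z) ≈ 66.48°, λ = atan2(p_y, p_x) ≈ 142.47°.

≈ (66°N, 142°E)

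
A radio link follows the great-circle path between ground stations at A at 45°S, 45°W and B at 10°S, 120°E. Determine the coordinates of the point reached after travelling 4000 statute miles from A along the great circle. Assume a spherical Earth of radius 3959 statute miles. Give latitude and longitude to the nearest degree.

≈ 71°S, 82°E

Write both endpoints as unit vectors p₁, p₂ with components (cos φ cos λ, cos φ sin λ, sin φ).
The central angle between the endpoints is δ = arccos(p₁·p₂) ≈ 2.153 rad (123.4°). The total great-circle distance is δ·R ≈ 2.153 × 3959 ≈ 8524 mi, so the target fraction is f = 4000/8524 ≈ 0.469.
Interpolate at f ≈ 0.469 with slerp weights a = sin((1−f)δ)/sin δ ≈ 1.089, b = sin(fδ)/sin δ ≈ 1.014.
p = a·p₁ + b·p₂ ≈ (0.045, 0.320, -0.946); φ = arcsin(p_z) ≈ -71.13°, λ = atan2(p_y, p_x) ≈ 81.96°.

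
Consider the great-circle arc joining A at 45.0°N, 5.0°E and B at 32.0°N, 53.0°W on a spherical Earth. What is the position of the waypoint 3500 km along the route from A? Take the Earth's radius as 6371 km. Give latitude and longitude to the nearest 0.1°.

Convert each endpoint to a unit vector on the sphere (x = cos φ cos λ, y = cos φ sin λ, z = sin φ).
The central angle between the endpoints is δ = arccos(p₁·p₂) ≈ 0.806 rad (46.2°). The total great-circle distance is δ·R ≈ 0.806 × 6371 ≈ 5134 km, so the target fraction is f = 3500/5134 ≈ 0.682.
Interpolate at f ≈ 0.682 with slerp weights a = sin((1−f)δ)/sin δ ≈ 0.352, b = sin(fδ)/sin δ ≈ 0.724.
p = a·p₁ + b·p₂ ≈ (0.617, -0.469, 0.632); φ = arcsin(p_z) ≈ 39.21°, λ = atan2(p_y, p_x) ≈ -37.21°.

≈ 39.2°N, 37.2°W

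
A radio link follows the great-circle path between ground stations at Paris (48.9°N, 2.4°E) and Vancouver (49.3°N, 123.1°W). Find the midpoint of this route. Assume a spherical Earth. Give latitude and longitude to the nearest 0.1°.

≈ 68.4°N, 59.9°W

The haversine formula gives a central angle δ ≈ 1.243 rad (71.2°) between the endpoints.
Interpolate at f = 1/2 with slerp weights a = sin((1−f)δ)/sin δ ≈ 0.615, b = sin(fδ)/sin δ ≈ 0.615.
p = a·p₁ + b·p₂ ≈ (0.185, -0.319, 0.930); φ = arcsin(p_z) ≈ 68.36°, λ = atan2(p_y, p_x) ≈ -59.90°.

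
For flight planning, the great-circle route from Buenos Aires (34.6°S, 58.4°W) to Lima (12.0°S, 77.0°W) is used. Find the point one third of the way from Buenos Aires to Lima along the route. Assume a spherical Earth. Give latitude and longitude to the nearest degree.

≈ (27°S, 65°W)

The haversine formula gives a central angle δ ≈ 0.492 rad (28.2°) between the endpoints.
Interpolate at f = 1/3 with slerp weights a = sin((1−f)δ)/sin δ ≈ 0.682, b = sin(fδ)/sin δ ≈ 0.346.
p = a·p₁ + b·p₂ ≈ (0.370, -0.808, -0.459); φ = arcsin(p_z) ≈ -27.33°, λ = atan2(p_y, p_x) ≈ -65.37°.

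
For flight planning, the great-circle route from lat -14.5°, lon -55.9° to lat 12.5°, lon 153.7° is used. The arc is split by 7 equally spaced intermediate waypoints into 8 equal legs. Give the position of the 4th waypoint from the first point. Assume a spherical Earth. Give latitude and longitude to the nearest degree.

≈ lat -4°, lon -132°

From cos δ = sin φ₁ sin φ₂ + cos φ₁ cos φ₂ cos Δλ, the central angle is δ ≈ 2.638 rad (151.2°).
Interpolate at f = 4/8 with slerp weights a = sin((1−f)δ)/sin δ ≈ 2.008, b = sin(fδ)/sin δ ≈ 2.008.
p = a·p₁ + b·p₂ ≈ (-0.668, -0.741, -0.068); φ = arcsin(p_z) ≈ -3.91°, λ = atan2(p_y, p_x) ≈ -132.01°.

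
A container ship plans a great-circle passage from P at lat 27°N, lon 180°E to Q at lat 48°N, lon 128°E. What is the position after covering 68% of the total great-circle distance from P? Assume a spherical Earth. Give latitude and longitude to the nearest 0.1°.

The haversine formula gives a central angle δ ≈ 0.789 rad (45.2°) between the endpoints.
Interpolate at f = 0.68 with slerp weights a = sin((1−f)δ)/sin δ ≈ 0.352, b = sin(fδ)/sin δ ≈ 0.720.
p = a·p₁ + b·p₂ ≈ (-0.610, 0.380, 0.695); φ = arcsin(p_z) ≈ 44.04°, λ = atan2(p_y, p_x) ≈ 148.11°.

≈ lat 44.0°N, lon 148.1°E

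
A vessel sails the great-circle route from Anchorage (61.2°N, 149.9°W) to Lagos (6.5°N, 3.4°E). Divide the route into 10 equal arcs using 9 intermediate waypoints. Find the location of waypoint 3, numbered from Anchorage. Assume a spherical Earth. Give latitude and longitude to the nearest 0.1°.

Convert each endpoint to a unit vector on the sphere (x = cos φ cos λ, y = cos φ sin λ, z = sin φ).
The central angle between the endpoints is δ = arccos(p₁·p₂) ≈ 1.905 rad (109.2°).
Interpolate at f = 3/10 with slerp weights a = sin((1−f)δ)/sin δ ≈ 1.029, b = sin(fδ)/sin δ ≈ 0.573.
p = a·p₁ + b·p₂ ≈ (0.139, -0.215, 0.967); φ = arcsin(p_z) ≈ 75.17°, λ = atan2(p_y, p_x) ≈ -57.07°.

≈ (75.2°N, 57.1°W)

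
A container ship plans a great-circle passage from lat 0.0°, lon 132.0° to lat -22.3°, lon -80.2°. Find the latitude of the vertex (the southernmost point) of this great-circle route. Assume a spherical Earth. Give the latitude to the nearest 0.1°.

The great circle lies in the plane with unit normal n̂ = (p₁ × p₂)/|p₁ × p₂|.
Here n̂_z ≈ +0.792; the vertex latitude is φ_max = arccos|n̂_z| ≈ 37.6°.
Check via Clairaut: cos φ_max = |cos φ₁| · sin C = cos(0.0°)·sin(127.6°) ≈ 0.792, again giving ≈ 37.6°.

≈ -37.6°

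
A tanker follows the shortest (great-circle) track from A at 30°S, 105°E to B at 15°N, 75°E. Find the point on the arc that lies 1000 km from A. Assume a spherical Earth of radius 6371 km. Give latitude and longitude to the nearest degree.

Convert each endpoint to a unit vector on the sphere (x = cos φ cos λ, y = cos φ sin λ, z = sin φ).
The central angle between the endpoints is δ = arccos(p₁·p₂) ≈ 0.933 rad (53.5°). The total great-circle distance is δ·R ≈ 0.933 × 6371 ≈ 5947 km, so the target fraction is f = 1000/5947 ≈ 0.168.
Interpolate at f ≈ 0.168 with slerp weights a = sin((1−f)δ)/sin δ ≈ 0.872, b = sin(fδ)/sin δ ≈ 0.194.
p = a·p₁ + b·p₂ ≈ (-0.147, 0.911, -0.386); φ = arcsin(p_z) ≈ -22.68°, λ = atan2(p_y, p_x) ≈ 99.16°.

≈ 23°S, 99°E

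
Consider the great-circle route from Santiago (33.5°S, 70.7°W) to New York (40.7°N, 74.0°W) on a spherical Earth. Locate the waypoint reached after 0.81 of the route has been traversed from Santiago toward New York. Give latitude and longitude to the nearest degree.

From cos δ = sin φ₁ sin φ₂ + cos φ₁ cos φ₂ cos Δλ, the central angle is δ ≈ 1.296 rad (74.3°).
Interpolate at f = 0.81 with slerp weights a = sin((1−f)δ)/sin δ ≈ 0.253, b = sin(fδ)/sin δ ≈ 0.901.
p = a·p₁ + b·p₂ ≈ (0.258, -0.856, 0.448); φ = arcsin(p_z) ≈ 26.60°, λ = atan2(p_y, p_x) ≈ -73.22°.

≈ (27°N, 73°W)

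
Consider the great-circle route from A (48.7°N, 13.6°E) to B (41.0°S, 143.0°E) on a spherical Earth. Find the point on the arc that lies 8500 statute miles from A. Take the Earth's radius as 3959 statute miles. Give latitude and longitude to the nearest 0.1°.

Convert each endpoint to a unit vector on the sphere (x = cos φ cos λ, y = cos φ sin λ, z = sin φ).
The central angle between the endpoints is δ = arccos(p₁·p₂) ≈ 2.513 rad (144.0°). The total great-circle distance is δ·R ≈ 2.513 × 3959 ≈ 9950 mi, so the target fraction is f = 8500/9950 ≈ 0.854.
Interpolate at f ≈ 0.854 with slerp weights a = sin((1−f)δ)/sin δ ≈ 0.609, b = sin(fδ)/sin δ ≈ 1.427.
p = a·p₁ + b·p₂ ≈ (-0.469, 0.743, -0.478); φ = arcsin(p_z) ≈ -28.57°, λ = atan2(p_y, p_x) ≈ 122.28°.

≈ (28.6°S, 122.3°E)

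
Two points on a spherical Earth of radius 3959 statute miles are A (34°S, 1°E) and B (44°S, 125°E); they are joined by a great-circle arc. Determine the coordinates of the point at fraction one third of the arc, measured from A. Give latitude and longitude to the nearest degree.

≈ (54°S, 31°E)

From cos δ = sin φ₁ sin φ₂ + cos φ₁ cos φ₂ cos Δλ, the central angle is δ ≈ 1.516 rad (86.8°).
Interpolate at f = 1/3 with slerp weights a = sin((1−f)δ)/sin δ ≈ 0.848, b = sin(fδ)/sin δ ≈ 0.485.
p = a·p₁ + b·p₂ ≈ (0.503, 0.298, -0.811); φ = arcsin(p_z) ≈ -54.21°, λ = atan2(p_y, p_x) ≈ 30.63°.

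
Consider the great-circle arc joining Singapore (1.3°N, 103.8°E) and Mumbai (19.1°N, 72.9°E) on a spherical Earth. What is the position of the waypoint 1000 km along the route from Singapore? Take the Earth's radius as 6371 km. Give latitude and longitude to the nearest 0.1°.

From cos δ = sin φ₁ sin φ₂ + cos φ₁ cos φ₂ cos Δλ, the central angle is δ ≈ 0.613 rad (35.1°). The total great-circle distance is δ·R ≈ 0.613 × 6371 ≈ 3904 km, so the target fraction is f = 1000/3904 ≈ 0.256.
Interpolate at f ≈ 0.256 with slerp weights a = sin((1−f)δ)/sin δ ≈ 0.765, b = sin(fδ)/sin δ ≈ 0.272.
p = a·p₁ + b·p₂ ≈ (-0.107, 0.989, 0.106); φ = arcsin(p_z) ≈ 6.10°, λ = atan2(p_y, p_x) ≈ 96.18°.

≈ 6.1°N, 96.2°E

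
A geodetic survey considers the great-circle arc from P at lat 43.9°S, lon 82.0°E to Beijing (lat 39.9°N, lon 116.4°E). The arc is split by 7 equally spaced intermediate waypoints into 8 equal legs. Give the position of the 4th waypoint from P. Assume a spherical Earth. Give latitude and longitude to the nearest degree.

Convert each endpoint to a unit vector on the sphere (x = cos φ cos λ, y = cos φ sin λ, z = sin φ).
The central angle between the endpoints is δ = arccos(p₁·p₂) ≈ 1.559 rad (89.4°).
Interpolate at f = 4/8 with slerp weights a = sin((1−f)δ)/sin δ ≈ 0.703, b = sin(fδ)/sin δ ≈ 0.703.
p = a·p₁ + b·p₂ ≈ (-0.169, 0.985, -0.037); φ = arcsin(p_z) ≈ -2.09°, λ = atan2(p_y, p_x) ≈ 99.76°.

≈ lat 2°S, lon 100°E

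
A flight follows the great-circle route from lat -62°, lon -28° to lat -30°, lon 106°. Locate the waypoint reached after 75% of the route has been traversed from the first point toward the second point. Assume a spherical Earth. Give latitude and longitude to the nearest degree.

Convert each endpoint to a unit vector on the sphere (x = cos φ cos λ, y = cos φ sin λ, z = sin φ).
The central angle between the endpoints is δ = arccos(p₁·p₂) ≈ 1.411 rad (80.8°).
Interpolate at f = 0.75 with slerp weights a = sin((1−f)δ)/sin δ ≈ 0.350, b = sin(fδ)/sin δ ≈ 0.883.
p = a·p₁ + b·p₂ ≈ (-0.066, 0.658, -0.750); φ = arcsin(p_z) ≈ -48.62°, λ = atan2(p_y, p_x) ≈ 95.70°.

≈ lat -49°, lon 96°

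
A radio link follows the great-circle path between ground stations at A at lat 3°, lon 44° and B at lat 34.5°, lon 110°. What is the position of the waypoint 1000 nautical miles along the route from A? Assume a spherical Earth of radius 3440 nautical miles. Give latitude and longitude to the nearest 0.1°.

Write both endpoints as unit vectors p₁, p₂ with components (cos φ cos λ, cos φ sin λ, sin φ).
The central angle between the endpoints is δ = arccos(p₁·p₂) ≈ 1.198 rad (68.6°). The total great-circle distance is δ·R ≈ 1.198 × 3440 ≈ 4121 nmi, so the target fraction is f = 1000/4121 ≈ 0.243.
Interpolate at f ≈ 0.243 with slerp weights a = sin((1−f)δ)/sin δ ≈ 0.846, b = sin(fδ)/sin δ ≈ 0.308.
p = a·p₁ + b·p₂ ≈ (0.521, 0.825, 0.219); φ = arcsin(p_z) ≈ 12.63°, λ = atan2(p_y, p_x) ≈ 57.74°.

≈ lat 12.6°, lon 57.7°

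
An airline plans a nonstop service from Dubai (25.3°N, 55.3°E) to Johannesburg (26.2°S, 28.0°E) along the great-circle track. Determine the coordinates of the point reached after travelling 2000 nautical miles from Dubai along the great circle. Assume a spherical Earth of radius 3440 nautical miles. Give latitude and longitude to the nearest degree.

Write both endpoints as unit vectors p₁, p₂ with components (cos φ cos λ, cos φ sin λ, sin φ).
The central angle between the endpoints is δ = arccos(p₁·p₂) ≈ 1.010 rad (57.8°). The total great-circle distance is δ·R ≈ 1.010 × 3440 ≈ 3473 nmi, so the target fraction is f = 2000/3473 ≈ 0.576.
Interpolate at f ≈ 0.576 with slerp weights a = sin((1−f)δ)/sin δ ≈ 0.491, b = sin(fδ)/sin δ ≈ 0.649.
p = a·p₁ + b·p₂ ≈ (0.766, 0.638, -0.077); φ = arcsin(p_z) ≈ -4.40°, λ = atan2(p_y, p_x) ≈ 39.77°.

≈ 4°S, 40°E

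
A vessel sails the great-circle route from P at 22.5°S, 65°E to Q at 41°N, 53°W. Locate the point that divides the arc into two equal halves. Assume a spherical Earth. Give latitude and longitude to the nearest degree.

From cos δ = sin φ₁ sin φ₂ + cos φ₁ cos φ₂ cos Δλ, the central angle is δ ≈ 2.188 rad (125.3°).
Interpolate at f = 1/2 with slerp weights a = sin((1−f)δ)/sin δ ≈ 1.089, b = sin(fδ)/sin δ ≈ 1.089.
p = a·p₁ + b·p₂ ≈ (0.920, 0.255, 0.298); φ = arcsin(p_z) ≈ 17.32°, λ = atan2(p_y, p_x) ≈ 15.52°.

≈ 17°N, 16°E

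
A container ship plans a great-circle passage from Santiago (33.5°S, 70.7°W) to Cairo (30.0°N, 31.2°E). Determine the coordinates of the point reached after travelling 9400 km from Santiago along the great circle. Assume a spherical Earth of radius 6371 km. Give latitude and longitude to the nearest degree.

≈ 14°N, 3°E

Write both endpoints as unit vectors p₁, p₂ with components (cos φ cos λ, cos φ sin λ, sin φ).
The central angle between the endpoints is δ = arccos(p₁·p₂) ≈ 2.010 rad (115.1°). The total great-circle distance is δ·R ≈ 2.010 × 6371 ≈ 12803 km, so the target fraction is f = 9400/12803 ≈ 0.734.
Interpolate at f ≈ 0.734 with slerp weights a = sin((1−f)δ)/sin δ ≈ 0.562, b = sin(fδ)/sin δ ≈ 1.100.
p = a·p₁ + b·p₂ ≈ (0.970, 0.051, 0.239); φ = arcsin(p_z) ≈ 13.85°, λ = atan2(p_y, p_x) ≈ 2.99°.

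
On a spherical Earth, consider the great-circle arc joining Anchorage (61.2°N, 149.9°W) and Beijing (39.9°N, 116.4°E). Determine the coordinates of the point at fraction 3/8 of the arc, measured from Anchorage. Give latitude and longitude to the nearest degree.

≈ 63°N, 163°E

Convert each endpoint to a unit vector on the sphere (x = cos φ cos λ, y = cos φ sin λ, z = sin φ).
The central angle between the endpoints is δ = arccos(p₁·p₂) ≈ 1.002 rad (57.4°).
Interpolate at f = 3/8 with slerp weights a = sin((1−f)δ)/sin δ ≈ 0.696, b = sin(fδ)/sin δ ≈ 0.436.
p = a·p₁ + b·p₂ ≈ (-0.439, 0.131, 0.889); φ = arcsin(p_z) ≈ 62.76°, λ = atan2(p_y, p_x) ≈ 163.34°.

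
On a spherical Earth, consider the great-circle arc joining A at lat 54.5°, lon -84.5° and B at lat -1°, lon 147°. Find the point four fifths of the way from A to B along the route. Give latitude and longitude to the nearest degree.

The haversine formula gives a central angle δ ≈ 1.956 rad (112.1°) between the endpoints.
Interpolate at f = 4/5 with slerp weights a = sin((1−f)δ)/sin δ ≈ 0.411, b = sin(fδ)/sin δ ≈ 1.079.
p = a·p₁ + b·p₂ ≈ (-0.882, 0.350, 0.316); φ = arcsin(p_z) ≈ 18.43°, λ = atan2(p_y, p_x) ≈ 158.37°.

≈ lat 18°, lon 158°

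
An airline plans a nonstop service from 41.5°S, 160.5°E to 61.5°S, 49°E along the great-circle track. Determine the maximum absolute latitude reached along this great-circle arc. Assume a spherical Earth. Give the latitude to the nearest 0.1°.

≈ 68.1°S

The great circle lies in the plane with unit normal n̂ = (p₁ × p₂)/|p₁ × p₂|.
Here n̂_z ≈ -0.373; the vertex latitude is φ_max = arccos|n̂_z| ≈ 68.1°.
Check via Clairaut: cos φ_max = |cos φ₁| · sin C = cos(41.5°)·sin(150.2°) ≈ 0.373, again giving ≈ 68.1°.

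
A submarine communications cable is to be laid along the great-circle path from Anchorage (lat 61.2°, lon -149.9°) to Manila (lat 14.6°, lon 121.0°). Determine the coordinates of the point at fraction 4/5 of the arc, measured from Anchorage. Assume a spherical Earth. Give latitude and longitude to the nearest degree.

≈ lat 28°, lon 130°

Convert each endpoint to a unit vector on the sphere (x = cos φ cos λ, y = cos φ sin λ, z = sin φ).
The central angle between the endpoints is δ = arccos(p₁·p₂) ≈ 1.341 rad (76.8°).
Interpolate at f = 4/5 with slerp weights a = sin((1−f)δ)/sin δ ≈ 0.272, b = sin(fδ)/sin δ ≈ 0.902.
p = a·p₁ + b·p₂ ≈ (-0.563, 0.683, 0.466); φ = arcsin(p_z) ≈ 27.77°, λ = atan2(p_y, p_x) ≈ 129.52°.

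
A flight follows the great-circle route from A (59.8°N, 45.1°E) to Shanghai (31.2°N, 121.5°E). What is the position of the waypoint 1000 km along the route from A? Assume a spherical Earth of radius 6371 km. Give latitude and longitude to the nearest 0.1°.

≈ (59.5°N, 62.9°E)

Write both endpoints as unit vectors p₁, p₂ with components (cos φ cos λ, cos φ sin λ, sin φ).
The central angle between the endpoints is δ = arccos(p₁·p₂) ≈ 0.990 rad (56.7°). The total great-circle distance is δ·R ≈ 0.990 × 6371 ≈ 6306 km, so the target fraction is f = 1000/6306 ≈ 0.159.
Interpolate at f ≈ 0.159 with slerp weights a = sin((1−f)δ)/sin δ ≈ 0.885, b = sin(fδ)/sin δ ≈ 0.187.
p = a·p₁ + b·p₂ ≈ (0.231, 0.452, 0.862); φ = arcsin(p_z) ≈ 59.52°, λ = atan2(p_y, p_x) ≈ 62.95°.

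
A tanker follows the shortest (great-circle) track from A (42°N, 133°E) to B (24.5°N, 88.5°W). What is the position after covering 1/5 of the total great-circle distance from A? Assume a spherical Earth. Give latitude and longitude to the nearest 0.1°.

≈ (56.3°N, 156.2°E)

The haversine formula gives a central angle δ ≈ 1.802 rad (103.2°) between the endpoints.
Interpolate at f = 1/5 with slerp weights a = sin((1−f)δ)/sin δ ≈ 1.019, b = sin(fδ)/sin δ ≈ 0.362.
p = a·p₁ + b·p₂ ≈ (-0.508, 0.224, 0.832); φ = arcsin(p_z) ≈ 56.29°, λ = atan2(p_y, p_x) ≈ 156.18°.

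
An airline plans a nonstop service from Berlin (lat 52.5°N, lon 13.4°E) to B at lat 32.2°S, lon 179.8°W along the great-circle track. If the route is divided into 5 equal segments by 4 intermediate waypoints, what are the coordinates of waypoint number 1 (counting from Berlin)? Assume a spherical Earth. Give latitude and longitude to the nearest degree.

Convert each endpoint to a unit vector on the sphere (x = cos φ cos λ, y = cos φ sin λ, z = sin φ).
The central angle between the endpoints is δ = arccos(p₁·p₂) ≈ 2.750 rad (157.6°).
Interpolate at f = 1/5 with slerp weights a = sin((1−f)δ)/sin δ ≈ 2.118, b = sin(fδ)/sin δ ≈ 1.369.
p = a·p₁ + b·p₂ ≈ (0.096, 0.295, 0.951); φ = arcsin(p_z) ≈ 71.95°, λ = atan2(p_y, p_x) ≈ 72.02°.

≈ lat 72°N, lon 72°E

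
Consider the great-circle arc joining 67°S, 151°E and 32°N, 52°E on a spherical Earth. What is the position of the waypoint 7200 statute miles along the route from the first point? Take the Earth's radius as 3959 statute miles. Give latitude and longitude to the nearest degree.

≈ 15°N, 61°E

Convert each endpoint to a unit vector on the sphere (x = cos φ cos λ, y = cos φ sin λ, z = sin φ).
The central angle between the endpoints is δ = arccos(p₁·p₂) ≈ 2.141 rad (122.7°). The total great-circle distance is δ·R ≈ 2.141 × 3959 ≈ 8475 mi, so the target fraction is f = 7200/8475 ≈ 0.850.
Interpolate at f ≈ 0.850 with slerp weights a = sin((1−f)δ)/sin δ ≈ 0.376, b = sin(fδ)/sin δ ≈ 1.151.
p = a·p₁ + b·p₂ ≈ (0.473, 0.841, 0.264); φ = arcsin(p_z) ≈ 15.31°, λ = atan2(p_y, p_x) ≈ 60.65°.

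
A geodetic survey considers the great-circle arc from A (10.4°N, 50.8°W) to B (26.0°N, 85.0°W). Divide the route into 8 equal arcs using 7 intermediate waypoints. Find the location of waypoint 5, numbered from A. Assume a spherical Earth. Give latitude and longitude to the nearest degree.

≈ (21°N, 71°W)

Write both endpoints as unit vectors p₁, p₂ with components (cos φ cos λ, cos φ sin λ, sin φ).
The central angle between the endpoints is δ = arccos(p₁·p₂) ≈ 0.626 rad (35.9°).
Interpolate at f = 5/8 with slerp weights a = sin((1−f)δ)/sin δ ≈ 0.397, b = sin(fδ)/sin δ ≈ 0.651.
p = a·p₁ + b·p₂ ≈ (0.298, -0.885, 0.357); φ = arcsin(p_z) ≈ 20.92°, λ = atan2(p_y, p_x) ≈ -71.41°.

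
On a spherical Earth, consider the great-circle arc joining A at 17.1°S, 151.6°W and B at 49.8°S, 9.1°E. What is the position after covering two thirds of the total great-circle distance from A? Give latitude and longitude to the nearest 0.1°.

≈ 77.3°S, 58.7°W

Write both endpoints as unit vectors p₁, p₂ with components (cos φ cos λ, cos φ sin λ, sin φ).
The central angle between the endpoints is δ = arccos(p₁·p₂) ≈ 1.937 rad (111.0°).
Interpolate at f = 2/3 with slerp weights a = sin((1−f)δ)/sin δ ≈ 0.644, b = sin(fδ)/sin δ ≈ 1.029.
p = a·p₁ + b·p₂ ≈ (0.114, -0.188, -0.976); φ = arcsin(p_z) ≈ -77.30°, λ = atan2(p_y, p_x) ≈ -58.67°.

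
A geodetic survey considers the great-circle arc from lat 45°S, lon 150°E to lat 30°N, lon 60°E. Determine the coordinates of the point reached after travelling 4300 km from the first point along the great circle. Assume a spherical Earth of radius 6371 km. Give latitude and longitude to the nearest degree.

≈ lat 23°S, lon 111°E

Convert each endpoint to a unit vector on the sphere (x = cos φ cos λ, y = cos φ sin λ, z = sin φ).
The central angle between the endpoints is δ = arccos(p₁·p₂) ≈ 1.932 rad (110.7°). The total great-circle distance is δ·R ≈ 1.932 × 6371 ≈ 12310 km, so the target fraction is f = 4300/12310 ≈ 0.349.
Interpolate at f ≈ 0.349 with slerp weights a = sin((1−f)δ)/sin δ ≈ 1.017, b = sin(fδ)/sin δ ≈ 0.668.
p = a·p₁ + b·p₂ ≈ (-0.333, 0.861, -0.385); φ = arcsin(p_z) ≈ -22.65°, λ = atan2(p_y, p_x) ≈ 111.18°.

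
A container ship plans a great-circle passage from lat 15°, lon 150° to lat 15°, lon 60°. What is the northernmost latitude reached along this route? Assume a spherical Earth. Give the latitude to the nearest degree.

The great circle lies in the plane with unit normal n̂ = (p₁ × p₂)/|p₁ × p₂|.
Here n̂_z ≈ -0.935; the vertex latitude is φ_max = arccos|n̂_z| ≈ 20.8°.

≈ 21°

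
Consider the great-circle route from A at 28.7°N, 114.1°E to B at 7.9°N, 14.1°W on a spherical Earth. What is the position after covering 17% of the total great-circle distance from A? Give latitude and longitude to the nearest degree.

≈ 36°N, 92°E

From cos δ = sin φ₁ sin φ₂ + cos φ₁ cos φ₂ cos Δλ, the central angle is δ ≈ 2.062 rad (118.1°).
Interpolate at f = 0.17 with slerp weights a = sin((1−f)δ)/sin δ ≈ 1.123, b = sin(fδ)/sin δ ≈ 0.389.
p = a·p₁ + b·p₂ ≈ (-0.028, 0.805, 0.593); φ = arcsin(p_z) ≈ 36.34°, λ = atan2(p_y, p_x) ≈ 92.00°.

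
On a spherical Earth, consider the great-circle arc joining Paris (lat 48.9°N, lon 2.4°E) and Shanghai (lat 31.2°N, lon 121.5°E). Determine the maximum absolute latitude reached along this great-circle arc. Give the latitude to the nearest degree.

≈ 60°N

The great circle lies in the plane with unit normal n̂ = (p₁ × p₂)/|p₁ × p₂|.
Here n̂_z ≈ +0.495; the vertex latitude is φ_max = arccos|n̂_z| ≈ 60.3°.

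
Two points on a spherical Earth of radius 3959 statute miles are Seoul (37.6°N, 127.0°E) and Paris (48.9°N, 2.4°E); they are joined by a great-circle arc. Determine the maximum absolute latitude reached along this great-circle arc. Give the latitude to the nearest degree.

≈ 64°N

The great circle lies in the plane with unit normal n̂ = (p₁ × p₂)/|p₁ × p₂|.
Here n̂_z ≈ -0.435; the vertex latitude is φ_max = arccos|n̂_z| ≈ 64.2°.
Check via Clairaut: cos φ_max = |cos φ₁| · sin C = cos(37.6°)·sin(33.3°) ≈ 0.435, again giving ≈ 64.2°.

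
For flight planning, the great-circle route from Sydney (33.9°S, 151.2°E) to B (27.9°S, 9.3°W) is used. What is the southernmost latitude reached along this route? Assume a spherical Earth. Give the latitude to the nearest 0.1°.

≈ 74.3°S

The great circle lies in the plane with unit normal n̂ = (p₁ × p₂)/|p₁ × p₂|.
Here n̂_z ≈ -0.271; the vertex latitude is φ_max = arccos|n̂_z| ≈ 74.3°.
Check via Clairaut: cos φ_max = |cos φ₁| · sin C = cos(33.9°)·sin(160.9°) ≈ 0.271, again giving ≈ 74.3°.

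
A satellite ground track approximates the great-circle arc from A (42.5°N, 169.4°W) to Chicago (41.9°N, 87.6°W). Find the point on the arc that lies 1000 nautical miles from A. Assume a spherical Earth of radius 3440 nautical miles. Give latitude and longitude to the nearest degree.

Convert each endpoint to a unit vector on the sphere (x = cos φ cos λ, y = cos φ sin λ, z = sin φ).
The central angle between the endpoints is δ = arccos(p₁·p₂) ≈ 1.013 rad (58.0°). The total great-circle distance is δ·R ≈ 1.013 × 3440 ≈ 3484 nmi, so the target fraction is f = 1000/3484 ≈ 0.287.
Interpolate at f ≈ 0.287 with slerp weights a = sin((1−f)δ)/sin δ ≈ 0.779, b = sin(fδ)/sin δ ≈ 0.338.
p = a·p₁ + b·p₂ ≈ (-0.554, -0.357, 0.752); φ = arcsin(p_z) ≈ 48.77°, λ = atan2(p_y, p_x) ≈ -147.21°.

≈ (49°N, 147°W)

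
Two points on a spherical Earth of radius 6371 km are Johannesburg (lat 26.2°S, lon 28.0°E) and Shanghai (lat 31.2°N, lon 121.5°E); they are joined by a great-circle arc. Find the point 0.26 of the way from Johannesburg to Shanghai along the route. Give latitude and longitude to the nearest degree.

The haversine formula gives a central angle δ ≈ 1.850 rad (106.0°) between the endpoints.
Interpolate at f = 0.26 with slerp weights a = sin((1−f)δ)/sin δ ≈ 1.019, b = sin(fδ)/sin δ ≈ 0.481.
p = a·p₁ + b·p₂ ≈ (0.592, 0.780, -0.201); φ = arcsin(p_z) ≈ -11.57°, λ = atan2(p_y, p_x) ≈ 52.80°.

≈ lat 12°S, lon 53°E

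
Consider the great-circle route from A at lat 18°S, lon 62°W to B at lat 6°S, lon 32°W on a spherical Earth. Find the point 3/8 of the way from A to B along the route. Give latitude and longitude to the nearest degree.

≈ lat 14°S, lon 50°W

Convert each endpoint to a unit vector on the sphere (x = cos φ cos λ, y = cos φ sin λ, z = sin φ).
The central angle between the endpoints is δ = arccos(p₁·p₂) ≈ 0.552 rad (31.6°).
Interpolate at f = 3/8 with slerp weights a = sin((1−f)δ)/sin δ ≈ 0.645, b = sin(fδ)/sin δ ≈ 0.392.
p = a·p₁ + b·p₂ ≈ (0.619, -0.748, -0.240); φ = arcsin(p_z) ≈ -13.90°, λ = atan2(p_y, p_x) ≈ -50.42°.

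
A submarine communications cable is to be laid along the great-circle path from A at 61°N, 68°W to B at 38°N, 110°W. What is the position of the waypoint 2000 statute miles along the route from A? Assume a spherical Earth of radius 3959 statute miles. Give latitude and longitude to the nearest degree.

≈ 43°N, 106°W

From cos δ = sin φ₁ sin φ₂ + cos φ₁ cos φ₂ cos Δλ, the central angle is δ ≈ 0.605 rad (34.7°). The total great-circle distance is δ·R ≈ 0.605 × 3959 ≈ 2396 mi, so the target fraction is f = 2000/2396 ≈ 0.835.
Interpolate at f ≈ 0.835 with slerp weights a = sin((1−f)δ)/sin δ ≈ 0.176, b = sin(fδ)/sin δ ≈ 0.851.
p = a·p₁ + b·p₂ ≈ (-0.197, -0.709, 0.677); φ = arcsin(p_z) ≈ 42.63°, λ = atan2(p_y, p_x) ≈ -105.56°.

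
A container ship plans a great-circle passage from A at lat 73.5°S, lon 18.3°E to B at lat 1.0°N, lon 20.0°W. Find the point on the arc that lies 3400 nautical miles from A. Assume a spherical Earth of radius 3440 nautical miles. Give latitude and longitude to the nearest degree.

≈ lat 20°S, lon 16°W

The haversine formula gives a central angle δ ≈ 1.363 rad (78.1°) between the endpoints. The total great-circle distance is δ·R ≈ 1.363 × 3440 ≈ 4689 nmi, so the target fraction is f = 3400/4689 ≈ 0.725.
Interpolate at f ≈ 0.725 with slerp weights a = sin((1−f)δ)/sin δ ≈ 0.374, b = sin(fδ)/sin δ ≈ 0.853.
p = a·p₁ + b·p₂ ≈ (0.903, -0.258, -0.344); φ = arcsin(p_z) ≈ -20.11°, λ = atan2(p_y, p_x) ≈ -15.98°.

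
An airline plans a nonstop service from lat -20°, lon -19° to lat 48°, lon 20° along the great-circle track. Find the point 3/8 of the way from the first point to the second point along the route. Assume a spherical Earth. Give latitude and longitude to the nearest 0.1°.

≈ lat 6.1°, lon -6.9°

From cos δ = sin φ₁ sin φ₂ + cos φ₁ cos φ₂ cos Δλ, the central angle is δ ≈ 1.334 rad (76.4°).
Interpolate at f = 3/8 with slerp weights a = sin((1−f)δ)/sin δ ≈ 0.762, b = sin(fδ)/sin δ ≈ 0.493.
p = a·p₁ + b·p₂ ≈ (0.987, -0.120, 0.106); φ = arcsin(p_z) ≈ 6.09°, λ = atan2(p_y, p_x) ≈ -6.94°.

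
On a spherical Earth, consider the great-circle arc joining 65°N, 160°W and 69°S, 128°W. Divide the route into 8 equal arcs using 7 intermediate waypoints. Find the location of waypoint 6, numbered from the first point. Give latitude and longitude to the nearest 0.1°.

From cos δ = sin φ₁ sin φ₂ + cos φ₁ cos φ₂ cos Δλ, the central angle is δ ≈ 2.371 rad (135.9°).
Interpolate at f = 6/8 with slerp weights a = sin((1−f)δ)/sin δ ≈ 0.802, b = sin(fδ)/sin δ ≈ 1.405.
p = a·p₁ + b·p₂ ≈ (-0.629, -0.513, -0.585); φ = arcsin(p_z) ≈ -35.78°, λ = atan2(p_y, p_x) ≈ -140.80°.

≈ 35.8°S, 140.8°W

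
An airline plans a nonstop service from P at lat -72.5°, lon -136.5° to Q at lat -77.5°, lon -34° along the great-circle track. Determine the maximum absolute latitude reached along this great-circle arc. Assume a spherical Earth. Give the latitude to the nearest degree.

≈ -81°

The great circle lies in the plane with unit normal n̂ = (p₁ × p₂)/|p₁ × p₂|.
Here n̂_z ≈ +0.159; the vertex latitude is φ_max = arccos|n̂_z| ≈ 80.8°.
Check via Clairaut: cos φ_max = |cos φ₁| · sin C = cos(72.5°)·sin(148.0°) ≈ 0.159, again giving ≈ 80.8°.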